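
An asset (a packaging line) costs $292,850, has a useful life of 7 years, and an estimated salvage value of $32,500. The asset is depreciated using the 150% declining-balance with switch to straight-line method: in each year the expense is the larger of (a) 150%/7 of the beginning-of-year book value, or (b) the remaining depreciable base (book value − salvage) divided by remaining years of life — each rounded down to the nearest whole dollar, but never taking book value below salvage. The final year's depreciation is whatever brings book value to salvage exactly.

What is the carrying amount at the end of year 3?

$142,051

Depreciable base = $292,850 − $32,500 = $260,350.
Year 1: DB = ⌊$292,850 × 150%/7⌋ = $62,753; SL = ⌊$260,350/7⌋ = $37,192 → take DB $62,753. Book value $230,097.
Year 2: DB = ⌊$230,097 × 150%/7⌋ = $49,306; SL = ⌊$197,597/6⌋ = $32,932 → take DB $49,306. Book value $180,791.
Year 3: DB = ⌊$180,791 × 150%/7⌋ = $38,740; SL = ⌊$148,291/5⌋ = $29,658 → take DB $38,740. Book value $142,051.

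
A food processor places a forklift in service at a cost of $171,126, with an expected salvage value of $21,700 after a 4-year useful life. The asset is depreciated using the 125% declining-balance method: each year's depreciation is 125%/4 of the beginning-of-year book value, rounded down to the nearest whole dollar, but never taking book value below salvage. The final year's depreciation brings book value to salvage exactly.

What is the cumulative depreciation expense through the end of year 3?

$115,517

Depreciable base = $171,126 − $21,700 = $149,426.
Year 1: ⌊$171,126 × 125%/4⌋ = $53,476. Book value $117,650.
Year 2: ⌊$117,650 × 125%/4⌋ = $36,765. Book value $80,885.
Year 3: ⌊$80,885 × 125%/4⌋ = $25,276. Book value $55,609.
Accumulated through year 3 = $171,126 − $55,609 = $115,517.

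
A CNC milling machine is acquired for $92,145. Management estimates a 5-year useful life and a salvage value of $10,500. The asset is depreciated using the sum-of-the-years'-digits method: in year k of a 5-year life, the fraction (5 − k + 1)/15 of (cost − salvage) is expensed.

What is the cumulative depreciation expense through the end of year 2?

Depreciable base = $92,145 − $10,500 = $81,645.
Sum of the years' digits = 5+4+3+2+1 = 15.
Year 1: $81,645 × 5/15 = $27,215. Book value $64,930.
Year 2: $81,645 × 4/15 = $21,772. Book value $43,158.
Accumulated through year 2 = $92,145 − $43,158 = $48,987.

$48,987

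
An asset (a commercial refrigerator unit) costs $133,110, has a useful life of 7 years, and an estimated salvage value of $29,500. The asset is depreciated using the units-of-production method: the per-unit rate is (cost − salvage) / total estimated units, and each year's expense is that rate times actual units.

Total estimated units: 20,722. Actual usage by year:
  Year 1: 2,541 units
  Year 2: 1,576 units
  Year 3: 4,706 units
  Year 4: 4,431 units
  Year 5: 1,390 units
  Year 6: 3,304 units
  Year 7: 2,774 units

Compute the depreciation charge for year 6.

$16,520

Depreciable base = $133,110 − $29,500 = $103,610.
Rate = $103,610 / 20,722 units = $5 per unit.
Year 1: 2,541 × $5 = $12,705. Book value $120,405.
Year 2: 1,576 × $5 = $7,880. Book value $112,525.
Year 3: 4,706 × $5 = $23,530. Book value $88,995.
Year 4: 4,431 × $5 = $22,155. Book value $66,840.
Year 5: 1,390 × $5 = $6,950. Book value $59,890.
Year 6: 3,304 × $5 = $16,520. Book value $43,370.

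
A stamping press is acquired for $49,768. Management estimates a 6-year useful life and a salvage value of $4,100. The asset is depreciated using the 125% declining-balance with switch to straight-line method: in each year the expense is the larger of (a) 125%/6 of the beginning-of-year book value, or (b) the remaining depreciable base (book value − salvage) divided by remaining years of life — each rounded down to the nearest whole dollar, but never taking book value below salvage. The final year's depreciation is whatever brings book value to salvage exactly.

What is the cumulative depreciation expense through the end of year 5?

$38,895

Depreciable base = $49,768 − $4,100 = $45,668.
Year 1: DB = ⌊$49,768 × 125%/6⌋ = $10,368; SL = ⌊$45,668/6⌋ = $7,611 → take DB $10,368. Book value $39,400.
Year 2: DB = ⌊$39,400 × 125%/6⌋ = $8,208; SL = ⌊$35,300/5⌋ = $7,060 → take DB $8,208. Book value $31,192.
Year 3: DB = ⌊$31,192 × 125%/6⌋ = $6,498; SL = ⌊$27,092/4⌋ = $6,773 → take SL $6,773. Book value $24,419.
Year 4: DB = ⌊$24,419 × 125%/6⌋ = $5,087; SL = ⌊$20,319/3⌋ = $6,773 → take SL $6,773. Book value $17,646.
Year 5: DB = ⌊$17,646 × 125%/6⌋ = $3,676; SL = ⌊$13,546/2⌋ = $6,773 → take SL $6,773. Book value $10,873.
Accumulated through year 5 = $49,768 − $10,873 = $38,895.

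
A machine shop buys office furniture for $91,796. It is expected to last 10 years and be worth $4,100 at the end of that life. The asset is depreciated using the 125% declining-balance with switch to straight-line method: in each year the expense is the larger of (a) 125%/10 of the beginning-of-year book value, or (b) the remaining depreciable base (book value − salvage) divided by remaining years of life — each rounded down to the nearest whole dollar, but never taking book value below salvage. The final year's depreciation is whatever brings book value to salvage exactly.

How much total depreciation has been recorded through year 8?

$71,296

Depreciable base = $91,796 − $4,100 = $87,696.
Year 1: DB = ⌊$91,796 × 125%/10⌋ = $11,474; SL = ⌊$87,696/10⌋ = $8,769 → take DB $11,474. Book value $80,322.
Year 2: DB = ⌊$80,322 × 125%/10⌋ = $10,040; SL = ⌊$76,222/9⌋ = $8,469 → take DB $10,040. Book value $70,282.
Year 3: DB = ⌊$70,282 × 125%/10⌋ = $8,785; SL = ⌊$66,182/8⌋ = $8,272 → take DB $8,785. Book value $61,497.
Year 4: DB = ⌊$61,497 × 125%/10⌋ = $7,687; SL = ⌊$57,397/7⌋ = $8,199 → take SL $8,199. Book value $53,298.
Year 5: DB = ⌊$53,298 × 125%/10⌋ = $6,662; SL = ⌊$49,198/6⌋ = $8,199 → take SL $8,199. Book value $45,099.
Year 6: DB = ⌊$45,099 × 125%/10⌋ = $5,637; SL = ⌊$40,999/5⌋ = $8,199 → take SL $8,199. Book value $36,900.
Year 7: DB = ⌊$36,900 × 125%/10⌋ = $4,612; SL = ⌊$32,800/4⌋ = $8,200 → take SL $8,200. Book value $28,700.
Year 8: DB = ⌊$28,700 × 125%/10⌋ = $3,587; SL = ⌊$24,600/3⌋ = $8,200 → take SL $8,200. Book value $20,500.
Accumulated through year 8 = $91,796 − $20,500 = $71,296.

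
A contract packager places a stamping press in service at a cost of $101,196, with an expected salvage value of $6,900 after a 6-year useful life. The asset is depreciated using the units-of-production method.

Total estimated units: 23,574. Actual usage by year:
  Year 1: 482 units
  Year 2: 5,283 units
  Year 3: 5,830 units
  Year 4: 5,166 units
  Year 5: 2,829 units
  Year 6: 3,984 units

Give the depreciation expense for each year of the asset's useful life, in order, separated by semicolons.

$1,928; $21,132; $23,320; $20,664; $11,316; $15,936

Depreciable base = $101,196 − $6,900 = $94,296.
Rate = $94,296 / 23,574 units = $4 per unit.
Year 1: 482 × $4 = $1,928. Book value $99,268.
Year 2: 5,283 × $4 = $21,132. Book value $78,136.
Year 3: 5,830 × $4 = $23,320. Book value $54,816.
Year 4: 5,166 × $4 = $20,664. Book value $34,152.
Year 5: 2,829 × $4 = $11,316. Book value $22,836.
Year 6: 3,984 × $4 = $15,936. Book value $6,900.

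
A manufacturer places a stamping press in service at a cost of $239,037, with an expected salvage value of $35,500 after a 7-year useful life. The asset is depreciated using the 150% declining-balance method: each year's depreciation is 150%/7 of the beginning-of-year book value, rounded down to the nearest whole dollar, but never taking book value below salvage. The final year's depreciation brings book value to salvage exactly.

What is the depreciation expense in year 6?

Depreciable base = $239,037 − $35,500 = $203,537.
Year 1: ⌊$239,037 × 150%/7⌋ = $51,222. Book value $187,815.
Year 2: ⌊$187,815 × 150%/7⌋ = $40,246. Book value $147,569.
Year 3: ⌊$147,569 × 150%/7⌋ = $31,621. Book value $115,948.
Year 4: ⌊$115,948 × 150%/7⌋ = $24,846. Book value $91,102.
Year 5: ⌊$91,102 × 150%/7⌋ = $19,521. Book value $71,581.
Year 6: ⌊$71,581 × 150%/7⌋ = $15,338. Book value $56,243.

$15,338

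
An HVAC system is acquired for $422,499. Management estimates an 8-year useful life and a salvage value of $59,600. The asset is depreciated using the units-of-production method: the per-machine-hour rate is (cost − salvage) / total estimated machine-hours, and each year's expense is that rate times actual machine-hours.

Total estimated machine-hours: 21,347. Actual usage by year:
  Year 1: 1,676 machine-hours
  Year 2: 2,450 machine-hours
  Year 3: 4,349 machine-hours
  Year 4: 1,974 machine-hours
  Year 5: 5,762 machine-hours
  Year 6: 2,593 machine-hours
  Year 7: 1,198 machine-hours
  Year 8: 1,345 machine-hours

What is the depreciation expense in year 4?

Depreciable base = $422,499 − $59,600 = $362,899.
Rate = $362,899 / 21,347 machine-hours = $17 per machine-hour.
Year 1: 1,676 × $17 = $28,492. Book value $394,007.
Year 2: 2,450 × $17 = $41,650. Book value $352,357.
Year 3: 4,349 × $17 = $73,933. Book value $278,424.
Year 4: 1,974 × $17 = $33,558. Book value $244,866.

$33,558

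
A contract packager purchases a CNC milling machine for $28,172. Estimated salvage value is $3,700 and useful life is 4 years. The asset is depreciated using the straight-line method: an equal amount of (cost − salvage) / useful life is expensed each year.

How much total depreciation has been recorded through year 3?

Depreciable base = $28,172 − $3,700 = $24,472.
Annual expense = $24,472 / 4 = $6,118.
End of year 1: book value $22,054.
End of year 2: book value $15,936.
End of year 3: book value $9,818.
Accumulated through year 3 = $28,172 − $9,818 = $18,354.

$18,354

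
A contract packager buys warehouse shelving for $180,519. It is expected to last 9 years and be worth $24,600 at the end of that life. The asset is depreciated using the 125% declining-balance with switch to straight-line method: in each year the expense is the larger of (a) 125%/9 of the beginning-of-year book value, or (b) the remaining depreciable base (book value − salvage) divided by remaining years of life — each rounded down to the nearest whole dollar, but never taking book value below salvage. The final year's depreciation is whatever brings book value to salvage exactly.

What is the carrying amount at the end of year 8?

$39,532

Depreciable base = $180,519 − $24,600 = $155,919.
Year 1: DB = ⌊$180,519 × 125%/9⌋ = $25,072; SL = ⌊$155,919/9⌋ = $17,324 → take DB $25,072. Book value $155,447.
Year 2: DB = ⌊$155,447 × 125%/9⌋ = $21,589; SL = ⌊$130,847/8⌋ = $16,355 → take DB $21,589. Book value $133,858.
Year 3: DB = ⌊$133,858 × 125%/9⌋ = $18,591; SL = ⌊$109,258/7⌋ = $15,608 → take DB $18,591. Book value $115,267.
Year 4: DB = ⌊$115,267 × 125%/9⌋ = $16,009; SL = ⌊$90,667/6⌋ = $15,111 → take DB $16,009. Book value $99,258.
Year 5: DB = ⌊$99,258 × 125%/9⌋ = $13,785; SL = ⌊$74,658/5⌋ = $14,931 → take SL $14,931. Book value $84,327.
Year 6: DB = ⌊$84,327 × 125%/9⌋ = $11,712; SL = ⌊$59,727/4⌋ = $14,931 → take SL $14,931. Book value $69,396.
Year 7: DB = ⌊$69,396 × 125%/9⌋ = $9,638; SL = ⌊$44,796/3⌋ = $14,932 → take SL $14,932. Book value $54,464.
Year 8: DB = ⌊$54,464 × 125%/9⌋ = $7,564; SL = ⌊$29,864/2⌋ = $14,932 → take SL $14,932. Book value $39,532.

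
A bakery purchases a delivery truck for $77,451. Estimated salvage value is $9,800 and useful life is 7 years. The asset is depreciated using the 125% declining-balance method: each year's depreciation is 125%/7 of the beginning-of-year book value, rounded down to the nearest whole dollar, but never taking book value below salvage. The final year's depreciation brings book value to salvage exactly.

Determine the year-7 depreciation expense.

Depreciable base = $77,451 − $9,800 = $67,651.
Year 1: ⌊$77,451 × 125%/7⌋ = $13,830. Book value $63,621.
Year 2: ⌊$63,621 × 125%/7⌋ = $11,360. Book value $52,261.
Year 3: ⌊$52,261 × 125%/7⌋ = $9,332. Book value $42,929.
Year 4: ⌊$42,929 × 125%/7⌋ = $7,665. Book value $35,264.
Year 5: ⌊$35,264 × 125%/7⌋ = $6,297. Book value $28,967.
Year 6: ⌊$28,967 × 125%/7⌋ = $5,172. Book value $23,795.
Year 7 (final): $23,795 − $9,800 = $13,995. Book value $9,800.

$13,995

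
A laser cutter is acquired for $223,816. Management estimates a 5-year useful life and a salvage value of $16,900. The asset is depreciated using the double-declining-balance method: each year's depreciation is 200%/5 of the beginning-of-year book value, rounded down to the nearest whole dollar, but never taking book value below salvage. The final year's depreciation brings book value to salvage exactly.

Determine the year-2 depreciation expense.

$53,716

Depreciable base = $223,816 − $16,900 = $206,916.
Year 1: ⌊$223,816 × 200%/5⌋ = $89,526. Book value $134,290.
Year 2: ⌊$134,290 × 200%/5⌋ = $53,716. Book value $80,574.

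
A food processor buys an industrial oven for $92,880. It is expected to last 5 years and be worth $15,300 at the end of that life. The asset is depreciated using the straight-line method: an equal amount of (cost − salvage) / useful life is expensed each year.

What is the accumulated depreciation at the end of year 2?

$31,032

Depreciable base = $92,880 − $15,300 = $77,580.
Annual expense = $77,580 / 5 = $15,516.
End of year 1: book value $77,364.
End of year 2: book value $61,848.
Accumulated through year 2 = $92,880 − $61,848 = $31,032.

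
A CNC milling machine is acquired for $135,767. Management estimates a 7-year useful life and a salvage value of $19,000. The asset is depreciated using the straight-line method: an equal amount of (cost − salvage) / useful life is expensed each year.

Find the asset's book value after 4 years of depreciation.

Depreciable base = $135,767 − $19,000 = $116,767.
Annual expense = $116,767 / 7 = $16,681.
End of year 1: book value $119,086.
End of year 2: book value $102,405.
End of year 3: book value $85,724.
End of year 4: book value $69,043.

$69,043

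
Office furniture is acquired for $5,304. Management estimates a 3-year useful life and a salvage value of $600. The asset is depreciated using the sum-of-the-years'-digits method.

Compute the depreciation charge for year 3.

Depreciable base = $5,304 − $600 = $4,704.
Sum of the years' digits = 3+2+1 = 6.
Year 1: $4,704 × 3/6 = $2,352. Book value $2,952.
Year 2: $4,704 × 2/6 = $1,568. Book value $1,384.
Year 3: $4,704 × 1/6 = $784. Book value $600.

$784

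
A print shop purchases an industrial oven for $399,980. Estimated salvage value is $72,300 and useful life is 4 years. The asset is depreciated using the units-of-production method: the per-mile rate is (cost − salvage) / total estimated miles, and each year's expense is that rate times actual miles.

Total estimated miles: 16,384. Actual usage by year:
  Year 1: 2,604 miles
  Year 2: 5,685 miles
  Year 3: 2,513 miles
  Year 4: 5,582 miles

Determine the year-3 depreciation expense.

$50,260

Depreciable base = $399,980 − $72,300 = $327,680.
Rate = $327,680 / 16,384 miles = $20 per mile.
Year 1: 2,604 × $20 = $52,080. Book value $347,900.
Year 2: 5,685 × $20 = $113,700. Book value $234,200.
Year 3: 2,513 × $20 = $50,260. Book value $183,940.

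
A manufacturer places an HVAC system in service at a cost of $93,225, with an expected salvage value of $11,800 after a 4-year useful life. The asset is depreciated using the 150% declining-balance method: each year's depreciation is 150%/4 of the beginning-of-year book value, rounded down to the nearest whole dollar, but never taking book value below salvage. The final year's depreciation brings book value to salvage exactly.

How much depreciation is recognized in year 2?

Depreciable base = $93,225 − $11,800 = $81,425.
Year 1: ⌊$93,225 × 150%/4⌋ = $34,959. Book value $58,266.
Year 2: ⌊$58,266 × 150%/4⌋ = $21,849. Book value $36,417.

$21,849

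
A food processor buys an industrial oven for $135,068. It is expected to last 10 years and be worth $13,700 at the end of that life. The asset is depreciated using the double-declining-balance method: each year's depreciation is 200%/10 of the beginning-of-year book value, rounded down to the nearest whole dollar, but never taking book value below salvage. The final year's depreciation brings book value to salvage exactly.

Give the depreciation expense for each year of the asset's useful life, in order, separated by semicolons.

$27,013; $21,611; $17,288; $13,831; $11,065; $8,852; $7,081; $5,665; $4,532; $4,430

Depreciable base = $135,068 − $13,700 = $121,368.
Year 1: ⌊$135,068 × 200%/10⌋ = $27,013. Book value $108,055.
Year 2: ⌊$108,055 × 200%/10⌋ = $21,611. Book value $86,444.
Year 3: ⌊$86,444 × 200%/10⌋ = $17,288. Book value $69,156.
Year 4: ⌊$69,156 × 200%/10⌋ = $13,831. Book value $55,325.
Year 5: ⌊$55,325 × 200%/10⌋ = $11,065. Book value $44,260.
Year 6: ⌊$44,260 × 200%/10⌋ = $8,852. Book value $35,408.
Year 7: ⌊$35,408 × 200%/10⌋ = $7,081. Book value $28,327.
Year 8: ⌊$28,327 × 200%/10⌋ = $5,665. Book value $22,662.
Year 9: ⌊$22,662 × 200%/10⌋ = $4,532. Book value $18,130.
Year 10 (final): $18,130 − $13,700 = $4,430. Book value $13,700.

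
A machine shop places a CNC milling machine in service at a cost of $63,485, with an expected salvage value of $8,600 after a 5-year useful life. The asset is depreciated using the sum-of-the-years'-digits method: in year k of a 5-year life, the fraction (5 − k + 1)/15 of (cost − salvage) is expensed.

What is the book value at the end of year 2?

$30,554

Depreciable base = $63,485 − $8,600 = $54,885.
Sum of the years' digits = 5+4+3+2+1 = 15.
Year 1: $54,885 × 5/15 = $18,295. Book value $45,190.
Year 2: $54,885 × 4/15 = $14,636. Book value $30,554.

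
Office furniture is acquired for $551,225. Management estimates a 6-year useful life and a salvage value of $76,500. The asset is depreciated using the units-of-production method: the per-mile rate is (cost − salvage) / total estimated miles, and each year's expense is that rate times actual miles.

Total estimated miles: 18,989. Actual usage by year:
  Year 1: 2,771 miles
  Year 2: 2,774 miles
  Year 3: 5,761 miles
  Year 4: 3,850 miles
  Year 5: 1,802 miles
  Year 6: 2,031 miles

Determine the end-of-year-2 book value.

$412,600

Depreciable base = $551,225 − $76,500 = $474,725.
Rate = $474,725 / 18,989 miles = $25 per mile.
Year 1: 2,771 × $25 = $69,275. Book value $481,950.
Year 2: 2,774 × $25 = $69,350. Book value $412,600.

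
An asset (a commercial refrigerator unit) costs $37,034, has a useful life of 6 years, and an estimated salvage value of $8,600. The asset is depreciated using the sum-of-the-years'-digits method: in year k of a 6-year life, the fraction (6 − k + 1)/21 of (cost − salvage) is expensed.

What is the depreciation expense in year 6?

Depreciable base = $37,034 − $8,600 = $28,434.
Sum of the years' digits = 6+5+4+3+2+1 = 21.
Year 1: $28,434 × 6/21 = $8,124. Book value $28,910.
Year 2: $28,434 × 5/21 = $6,770. Book value $22,140.
Year 3: $28,434 × 4/21 = $5,416. Book value $16,724.
Year 4: $28,434 × 3/21 = $4,062. Book value $12,662.
Year 5: $28,434 × 2/21 = $2,708. Book value $9,954.
Year 6: $28,434 × 1/21 = $1,354. Book value $8,600.

$1,354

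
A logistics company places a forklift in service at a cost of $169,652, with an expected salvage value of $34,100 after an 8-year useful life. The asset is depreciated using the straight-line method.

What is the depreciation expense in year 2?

$16,944

Depreciable base = $169,652 − $34,100 = $135,552.
Annual expense = $135,552 / 8 = $16,944.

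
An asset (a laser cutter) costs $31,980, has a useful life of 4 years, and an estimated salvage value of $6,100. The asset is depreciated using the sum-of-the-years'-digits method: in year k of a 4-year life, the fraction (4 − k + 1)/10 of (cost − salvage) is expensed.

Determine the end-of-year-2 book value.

$13,864

Depreciable base = $31,980 − $6,100 = $25,880.
Sum of the years' digits = 4+3+2+1 = 10.
Year 1: $25,880 × 4/10 = $10,352. Book value $21,628.
Year 2: $25,880 × 3/10 = $7,764. Book value $13,864.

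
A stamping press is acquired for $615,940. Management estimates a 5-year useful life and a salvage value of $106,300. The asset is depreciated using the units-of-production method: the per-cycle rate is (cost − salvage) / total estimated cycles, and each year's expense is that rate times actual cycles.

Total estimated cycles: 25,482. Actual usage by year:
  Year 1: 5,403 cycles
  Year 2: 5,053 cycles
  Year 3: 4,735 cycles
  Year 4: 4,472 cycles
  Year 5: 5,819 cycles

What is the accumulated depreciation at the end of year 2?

Depreciable base = $615,940 − $106,300 = $509,640.
Rate = $509,640 / 25,482 cycles = $20 per cycle.
Year 1: 5,403 × $20 = $108,060. Book value $507,880.
Year 2: 5,053 × $20 = $101,060. Book value $406,820.
Accumulated through year 2 = $615,940 − $406,820 = $209,120.

$209,120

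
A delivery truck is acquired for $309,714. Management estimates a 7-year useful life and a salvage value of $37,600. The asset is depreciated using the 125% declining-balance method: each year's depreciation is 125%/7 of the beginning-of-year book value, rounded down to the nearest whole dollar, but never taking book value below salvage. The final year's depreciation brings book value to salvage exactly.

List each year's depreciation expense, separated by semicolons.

$55,306; $45,430; $37,317; $30,653; $25,180; $20,683; $57,545

Depreciable base = $309,714 − $37,600 = $272,114.
Year 1: ⌊$309,714 × 125%/7⌋ = $55,306. Book value $254,408.
Year 2: ⌊$254,408 × 125%/7⌋ = $45,430. Book value $208,978.
Year 3: ⌊$208,978 × 125%/7⌋ = $37,317. Book value $171,661.
Year 4: ⌊$171,661 × 125%/7⌋ = $30,653. Book value $141,008.
Year 5: ⌊$141,008 × 125%/7⌋ = $25,180. Book value $115,828.
Year 6: ⌊$115,828 × 125%/7⌋ = $20,683. Book value $95,145.
Year 7 (final): $95,145 − $37,600 = $57,545. Book value $37,600.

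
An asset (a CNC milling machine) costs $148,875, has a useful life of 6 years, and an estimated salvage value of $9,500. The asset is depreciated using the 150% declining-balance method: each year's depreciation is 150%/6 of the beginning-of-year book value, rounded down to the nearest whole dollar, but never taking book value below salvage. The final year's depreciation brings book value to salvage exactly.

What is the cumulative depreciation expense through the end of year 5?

$113,545

Depreciable base = $148,875 − $9,500 = $139,375.
Year 1: ⌊$148,875 × 150%/6⌋ = $37,218. Book value $111,657.
Year 2: ⌊$111,657 × 150%/6⌋ = $27,914. Book value $83,743.
Year 3: ⌊$83,743 × 150%/6⌋ = $20,935. Book value $62,808.
Year 4: ⌊$62,808 × 150%/6⌋ = $15,702. Book value $47,106.
Year 5: ⌊$47,106 × 150%/6⌋ = $11,776. Book value $35,330.
Accumulated through year 5 = $148,875 − $35,330 = $113,545.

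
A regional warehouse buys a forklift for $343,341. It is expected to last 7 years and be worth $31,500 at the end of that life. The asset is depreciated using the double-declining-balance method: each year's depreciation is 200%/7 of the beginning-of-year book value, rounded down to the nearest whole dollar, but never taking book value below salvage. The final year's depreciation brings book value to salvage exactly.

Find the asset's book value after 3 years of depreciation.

$125,125

Depreciable base = $343,341 − $31,500 = $311,841.
Year 1: ⌊$343,341 × 200%/7⌋ = $98,097. Book value $245,244.
Year 2: ⌊$245,244 × 200%/7⌋ = $70,069. Book value $175,175.
Year 3: ⌊$175,175 × 200%/7⌋ = $50,050. Book value $125,125.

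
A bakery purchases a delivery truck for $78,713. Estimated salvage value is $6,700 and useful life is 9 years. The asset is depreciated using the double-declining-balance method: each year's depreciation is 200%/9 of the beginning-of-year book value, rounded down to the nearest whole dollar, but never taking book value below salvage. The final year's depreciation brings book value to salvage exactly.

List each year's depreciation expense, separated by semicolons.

Depreciable base = $78,713 − $6,700 = $72,013.
Year 1: ⌊$78,713 × 200%/9⌋ = $17,491. Book value $61,222.
Year 2: ⌊$61,222 × 200%/9⌋ = $13,604. Book value $47,618.
Year 3: ⌊$47,618 × 200%/9⌋ = $10,581. Book value $37,037.
Year 4: ⌊$37,037 × 200%/9⌋ = $8,230. Book value $28,807.
Year 5: ⌊$28,807 × 200%/9⌋ = $6,401. Book value $22,406.
Year 6: ⌊$22,406 × 200%/9⌋ = $4,979. Book value $17,427.
Year 7: ⌊$17,427 × 200%/9⌋ = $3,872. Book value $13,555.
Year 8: ⌊$13,555 × 200%/9⌋ = $3,012. Book value $10,543.
Year 9 (final): $10,543 − $6,700 = $3,843. Book value $6,700.

$17,491; $13,604; $10,581; $8,230; $6,401; $4,979; $3,872; $3,012; $3,843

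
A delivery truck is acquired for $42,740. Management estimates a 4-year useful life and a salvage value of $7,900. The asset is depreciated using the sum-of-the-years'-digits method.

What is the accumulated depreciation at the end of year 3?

Depreciable base = $42,740 − $7,900 = $34,840.
Sum of the years' digits = 4+3+2+1 = 10.
Year 1: $34,840 × 4/10 = $13,936. Book value $28,804.
Year 2: $34,840 × 3/10 = $10,452. Book value $18,352.
Year 3: $34,840 × 2/10 = $6,968. Book value $11,384.
Accumulated through year 3 = $42,740 − $11,384 = $31,356.

$31,356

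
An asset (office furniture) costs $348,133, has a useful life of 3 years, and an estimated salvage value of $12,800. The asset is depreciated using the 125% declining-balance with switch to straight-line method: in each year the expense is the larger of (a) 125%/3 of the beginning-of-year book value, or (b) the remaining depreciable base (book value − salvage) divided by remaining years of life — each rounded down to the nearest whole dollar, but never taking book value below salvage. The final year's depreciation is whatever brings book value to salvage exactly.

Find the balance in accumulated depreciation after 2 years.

Depreciable base = $348,133 − $12,800 = $335,333.
Year 1: DB = ⌊$348,133 × 125%/3⌋ = $145,055; SL = ⌊$335,333/3⌋ = $111,777 → take DB $145,055. Book value $203,078.
Year 2: DB = ⌊$203,078 × 125%/3⌋ = $84,615; SL = ⌊$190,278/2⌋ = $95,139 → take SL $95,139. Book value $107,939.
Accumulated through year 2 = $348,133 − $107,939 = $240,194.

$240,194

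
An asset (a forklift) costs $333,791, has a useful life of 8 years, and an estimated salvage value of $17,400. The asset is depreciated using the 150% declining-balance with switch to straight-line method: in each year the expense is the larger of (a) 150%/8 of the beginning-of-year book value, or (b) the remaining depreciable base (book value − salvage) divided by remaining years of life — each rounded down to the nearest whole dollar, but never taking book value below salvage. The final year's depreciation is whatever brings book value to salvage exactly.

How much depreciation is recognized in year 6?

Depreciable base = $333,791 − $17,400 = $316,391.
Year 1: DB = ⌊$333,791 × 150%/8⌋ = $62,585; SL = ⌊$316,391/8⌋ = $39,548 → take DB $62,585. Book value $271,206.
Year 2: DB = ⌊$271,206 × 150%/8⌋ = $50,851; SL = ⌊$253,806/7⌋ = $36,258 → take DB $50,851. Book value $220,355.
Year 3: DB = ⌊$220,355 × 150%/8⌋ = $41,316; SL = ⌊$202,955/6⌋ = $33,825 → take DB $41,316. Book value $179,039.
Year 4: DB = ⌊$179,039 × 150%/8⌋ = $33,569; SL = ⌊$161,639/5⌋ = $32,327 → take DB $33,569. Book value $145,470.
Year 5: DB = ⌊$145,470 × 150%/8⌋ = $27,275; SL = ⌊$128,070/4⌋ = $32,017 → take SL $32,017. Book value $113,453.
Year 6: DB = ⌊$113,453 × 150%/8⌋ = $21,272; SL = ⌊$96,053/3⌋ = $32,017 → take SL $32,017. Book value $81,436.

$32,017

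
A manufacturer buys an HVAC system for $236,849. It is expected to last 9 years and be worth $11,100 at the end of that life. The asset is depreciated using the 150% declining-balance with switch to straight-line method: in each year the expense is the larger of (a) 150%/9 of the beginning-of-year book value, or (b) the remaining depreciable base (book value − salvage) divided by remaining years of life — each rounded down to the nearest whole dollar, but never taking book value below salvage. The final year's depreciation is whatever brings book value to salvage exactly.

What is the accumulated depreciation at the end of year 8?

Depreciable base = $236,849 − $11,100 = $225,749.
Year 1: DB = ⌊$236,849 × 150%/9⌋ = $39,474; SL = ⌊$225,749/9⌋ = $25,083 → take DB $39,474. Book value $197,375.
Year 2: DB = ⌊$197,375 × 150%/9⌋ = $32,895; SL = ⌊$186,275/8⌋ = $23,284 → take DB $32,895. Book value $164,480.
Year 3: DB = ⌊$164,480 × 150%/9⌋ = $27,413; SL = ⌊$153,380/7⌋ = $21,911 → take DB $27,413. Book value $137,067.
Year 4: DB = ⌊$137,067 × 150%/9⌋ = $22,844; SL = ⌊$125,967/6⌋ = $20,994 → take DB $22,844. Book value $114,223.
Year 5: DB = ⌊$114,223 × 150%/9⌋ = $19,037; SL = ⌊$103,123/5⌋ = $20,624 → take SL $20,624. Book value $93,599.
Year 6: DB = ⌊$93,599 × 150%/9⌋ = $15,599; SL = ⌊$82,499/4⌋ = $20,624 → take SL $20,624. Book value $72,975.
Year 7: DB = ⌊$72,975 × 150%/9⌋ = $12,162; SL = ⌊$61,875/3⌋ = $20,625 → take SL $20,625. Book value $52,350.
Year 8: DB = ⌊$52,350 × 150%/9⌋ = $8,725; SL = ⌊$41,250/2⌋ = $20,625 → take SL $20,625. Book value $31,725.
Accumulated through year 8 = $236,849 − $31,725 = $205,124.

$205,124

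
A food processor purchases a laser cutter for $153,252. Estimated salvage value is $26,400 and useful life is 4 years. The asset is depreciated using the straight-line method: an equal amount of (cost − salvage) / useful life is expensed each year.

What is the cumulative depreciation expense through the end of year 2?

$63,426

Depreciable base = $153,252 − $26,400 = $126,852.
Annual expense = $126,852 / 4 = $31,713.
End of year 1: book value $121,539.
End of year 2: book value $89,826.
Accumulated through year 2 = $153,252 − $89,826 = $63,426.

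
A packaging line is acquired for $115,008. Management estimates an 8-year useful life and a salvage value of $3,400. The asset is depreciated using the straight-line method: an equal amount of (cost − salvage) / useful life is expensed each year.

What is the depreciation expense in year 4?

Depreciable base = $115,008 − $3,400 = $111,608.
Annual expense = $111,608 / 8 = $13,951.

$13,951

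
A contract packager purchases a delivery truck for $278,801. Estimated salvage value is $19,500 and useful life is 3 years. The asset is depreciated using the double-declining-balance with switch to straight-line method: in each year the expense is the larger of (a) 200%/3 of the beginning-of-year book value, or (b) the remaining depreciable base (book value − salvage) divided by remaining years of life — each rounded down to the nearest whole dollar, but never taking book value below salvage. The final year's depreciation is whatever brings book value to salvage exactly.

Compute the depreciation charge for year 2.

$61,956

Depreciable base = $278,801 − $19,500 = $259,301.
Year 1: DB = ⌊$278,801 × 200%/3⌋ = $185,867; SL = ⌊$259,301/3⌋ = $86,433 → take DB $185,867. Book value $92,934.
Year 2: DB = ⌊$92,934 × 200%/3⌋ = $61,956; SL = ⌊$73,434/2⌋ = $36,717 → take DB $61,956. Book value $30,978.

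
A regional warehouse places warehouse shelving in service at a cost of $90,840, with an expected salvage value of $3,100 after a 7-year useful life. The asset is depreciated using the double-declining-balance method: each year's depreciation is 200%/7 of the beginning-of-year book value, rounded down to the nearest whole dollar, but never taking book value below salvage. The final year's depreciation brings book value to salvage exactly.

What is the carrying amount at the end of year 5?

Depreciable base = $90,840 − $3,100 = $87,740.
Year 1: ⌊$90,840 × 200%/7⌋ = $25,954. Book value $64,886.
Year 2: ⌊$64,886 × 200%/7⌋ = $18,538. Book value $46,348.
Year 3: ⌊$46,348 × 200%/7⌋ = $13,242. Book value $33,106.
Year 4: ⌊$33,106 × 200%/7⌋ = $9,458. Book value $23,648.
Year 5: ⌊$23,648 × 200%/7⌋ = $6,756. Book value $16,892.

$16,892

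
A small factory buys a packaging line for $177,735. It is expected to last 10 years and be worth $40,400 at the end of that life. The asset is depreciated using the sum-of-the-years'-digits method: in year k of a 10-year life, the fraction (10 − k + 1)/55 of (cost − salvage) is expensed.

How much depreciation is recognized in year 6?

$12,485

Depreciable base = $177,735 − $40,400 = $137,335.
Sum of the years' digits = 10+9+8+7+6+5+4+3+2+1 = 55.
Year 1: $137,335 × 10/55 = $24,970. Book value $152,765.
Year 2: $137,335 × 9/55 = $22,473. Book value $130,292.
Year 3: $137,335 × 8/55 = $19,976. Book value $110,316.
Year 4: $137,335 × 7/55 = $17,479. Book value $92,837.
Year 5: $137,335 × 6/55 = $14,982. Book value $77,855.
Year 6: $137,335 × 5/55 = $12,485. Book value $65,370.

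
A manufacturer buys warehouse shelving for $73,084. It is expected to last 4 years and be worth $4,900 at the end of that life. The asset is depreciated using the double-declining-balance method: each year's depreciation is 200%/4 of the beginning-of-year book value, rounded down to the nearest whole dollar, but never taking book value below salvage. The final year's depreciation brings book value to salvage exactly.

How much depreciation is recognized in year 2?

$18,271

Depreciable base = $73,084 − $4,900 = $68,184.
Year 1: ⌊$73,084 × 200%/4⌋ = $36,542. Book value $36,542.
Year 2: ⌊$36,542 × 200%/4⌋ = $18,271. Book value $18,271.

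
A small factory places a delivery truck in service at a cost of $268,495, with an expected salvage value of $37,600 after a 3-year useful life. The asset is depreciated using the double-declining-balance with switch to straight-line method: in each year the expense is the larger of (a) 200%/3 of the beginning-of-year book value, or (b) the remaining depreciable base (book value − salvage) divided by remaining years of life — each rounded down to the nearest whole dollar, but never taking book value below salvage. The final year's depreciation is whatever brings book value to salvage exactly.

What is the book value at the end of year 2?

Depreciable base = $268,495 − $37,600 = $230,895.
Year 1: DB = ⌊$268,495 × 200%/3⌋ = $178,996; SL = ⌊$230,895/3⌋ = $76,965 → take DB $178,996. Book value $89,499.
Year 2: DB = ⌊$89,499 × 200%/3⌋ = $59,666; SL = ⌊$51,899/2⌋ = $25,949 → take DB $59,666, capped at $51,899. Book value $37,600.

$37,600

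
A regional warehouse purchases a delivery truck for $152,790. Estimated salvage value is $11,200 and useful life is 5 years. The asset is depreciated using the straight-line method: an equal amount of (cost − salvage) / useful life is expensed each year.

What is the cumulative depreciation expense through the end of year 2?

Depreciable base = $152,790 − $11,200 = $141,590.
Annual expense = $141,590 / 5 = $28,318.
End of year 1: book value $124,472.
End of year 2: book value $96,154.
Accumulated through year 2 = $152,790 − $96,154 = $56,636.

$56,636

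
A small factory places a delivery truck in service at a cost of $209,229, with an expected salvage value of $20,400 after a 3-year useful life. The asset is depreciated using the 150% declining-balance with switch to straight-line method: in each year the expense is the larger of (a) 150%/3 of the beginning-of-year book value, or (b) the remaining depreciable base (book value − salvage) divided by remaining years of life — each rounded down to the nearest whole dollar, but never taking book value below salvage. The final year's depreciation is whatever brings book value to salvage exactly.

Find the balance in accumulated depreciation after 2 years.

Depreciable base = $209,229 − $20,400 = $188,829.
Year 1: DB = ⌊$209,229 × 150%/3⌋ = $104,614; SL = ⌊$188,829/3⌋ = $62,943 → take DB $104,614. Book value $104,615.
Year 2: DB = ⌊$104,615 × 150%/3⌋ = $52,307; SL = ⌊$84,215/2⌋ = $42,107 → take DB $52,307. Book value $52,308.
Accumulated through year 2 = $209,229 − $52,308 = $156,921.

$156,921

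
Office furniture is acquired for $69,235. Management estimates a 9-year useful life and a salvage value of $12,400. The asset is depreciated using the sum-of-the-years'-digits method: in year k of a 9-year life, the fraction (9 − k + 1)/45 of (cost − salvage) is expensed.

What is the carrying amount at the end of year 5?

$25,030

Depreciable base = $69,235 − $12,400 = $56,835.
Sum of the years' digits = 9+8+7+6+5+4+3+2+1 = 45.
Year 1: $56,835 × 9/45 = $11,367. Book value $57,868.
Year 2: $56,835 × 8/45 = $10,104. Book value $47,764.
Year 3: $56,835 × 7/45 = $8,841. Book value $38,923.
Year 4: $56,835 × 6/45 = $7,578. Book value $31,345.
Year 5: $56,835 × 5/45 = $6,315. Book value $25,030.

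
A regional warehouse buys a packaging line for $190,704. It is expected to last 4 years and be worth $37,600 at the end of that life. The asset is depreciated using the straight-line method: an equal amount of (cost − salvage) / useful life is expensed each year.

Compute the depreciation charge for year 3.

Depreciable base = $190,704 − $37,600 = $153,104.
Annual expense = $153,104 / 4 = $38,276.

$38,276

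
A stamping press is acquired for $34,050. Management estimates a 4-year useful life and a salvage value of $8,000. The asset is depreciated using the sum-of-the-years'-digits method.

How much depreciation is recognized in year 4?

$2,605

Depreciable base = $34,050 − $8,000 = $26,050.
Sum of the years' digits = 4+3+2+1 = 10.
Year 1: $26,050 × 4/10 = $10,420. Book value $23,630.
Year 2: $26,050 × 3/10 = $7,815. Book value $15,815.
Year 3: $26,050 × 2/10 = $5,210. Book value $10,605.
Year 4: $26,050 × 1/10 = $2,605. Book value $8,000.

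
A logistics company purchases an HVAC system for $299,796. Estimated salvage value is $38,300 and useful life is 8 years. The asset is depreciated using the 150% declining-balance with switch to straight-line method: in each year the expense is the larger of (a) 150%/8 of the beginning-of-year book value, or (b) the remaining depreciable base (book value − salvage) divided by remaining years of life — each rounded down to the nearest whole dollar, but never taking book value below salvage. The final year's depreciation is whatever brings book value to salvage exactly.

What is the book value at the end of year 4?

$130,655

Depreciable base = $299,796 − $38,300 = $261,496.
Year 1: DB = ⌊$299,796 × 150%/8⌋ = $56,211; SL = ⌊$261,496/8⌋ = $32,687 → take DB $56,211. Book value $243,585.
Year 2: DB = ⌊$243,585 × 150%/8⌋ = $45,672; SL = ⌊$205,285/7⌋ = $29,326 → take DB $45,672. Book value $197,913.
Year 3: DB = ⌊$197,913 × 150%/8⌋ = $37,108; SL = ⌊$159,613/6⌋ = $26,602 → take DB $37,108. Book value $160,805.
Year 4: DB = ⌊$160,805 × 150%/8⌋ = $30,150; SL = ⌊$122,505/5⌋ = $24,501 → take DB $30,150. Book value $130,655.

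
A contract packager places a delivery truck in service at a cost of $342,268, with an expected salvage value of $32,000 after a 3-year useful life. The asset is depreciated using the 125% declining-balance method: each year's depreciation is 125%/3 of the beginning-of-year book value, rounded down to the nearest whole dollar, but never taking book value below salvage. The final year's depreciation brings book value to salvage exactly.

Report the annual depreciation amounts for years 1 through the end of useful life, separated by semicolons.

Depreciable base = $342,268 − $32,000 = $310,268.
Year 1: ⌊$342,268 × 125%/3⌋ = $142,611. Book value $199,657.
Year 2: ⌊$199,657 × 125%/3⌋ = $83,190. Book value $116,467.
Year 3 (final): $116,467 − $32,000 = $84,467. Book value $32,000.

$142,611; $83,190; $84,467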